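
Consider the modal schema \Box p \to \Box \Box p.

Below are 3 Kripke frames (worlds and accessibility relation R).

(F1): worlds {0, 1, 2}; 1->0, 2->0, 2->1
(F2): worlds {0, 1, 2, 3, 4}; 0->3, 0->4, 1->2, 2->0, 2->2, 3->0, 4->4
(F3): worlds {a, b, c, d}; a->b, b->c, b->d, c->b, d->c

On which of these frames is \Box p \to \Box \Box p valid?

Frame correspondent (Sahlqvist): \forall x \forall y \forall z (Rxy \wedge Ryz \to Rxz) — i.e. transitivity.
(F1): satisfies the condition.
(F2): fails — R12 and R20 but not R10.
(F3): fails — Rbc and Rcb but not Rbb.

(F1)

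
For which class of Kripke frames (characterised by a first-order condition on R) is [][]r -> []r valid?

density

Suppose □□r→□r is valid. Take Rxy and set V(r)={w : xR²w}. Then □□r at x, so □r at x, so r at y, i.e. ∃z(Rxz∧Rzy).
Conversely, any frame satisfying forall x forall y (Rxy -> exists z (Rxz & Rzy)) validates the schema.
Frame condition: forall x forall y (Rxy -> exists z (Rxz & Rzy)).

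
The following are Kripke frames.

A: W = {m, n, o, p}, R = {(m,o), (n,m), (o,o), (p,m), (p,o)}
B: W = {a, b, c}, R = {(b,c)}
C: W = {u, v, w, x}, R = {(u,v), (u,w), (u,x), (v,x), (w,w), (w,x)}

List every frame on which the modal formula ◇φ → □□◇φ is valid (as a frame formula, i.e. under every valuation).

B

Frame correspondent (Sahlqvist): ∀x ∀y ∀z ((xRy ∧ xR²z) → ∃w (y = w ∧ zRw)) — i.e. a generalized confluence (Geach) condition.
A: fails — nRm, nR²o but no w with m=w and oRw.
B: ✓.
C: fails — uRv, uR²w but no t with v=t and wRt.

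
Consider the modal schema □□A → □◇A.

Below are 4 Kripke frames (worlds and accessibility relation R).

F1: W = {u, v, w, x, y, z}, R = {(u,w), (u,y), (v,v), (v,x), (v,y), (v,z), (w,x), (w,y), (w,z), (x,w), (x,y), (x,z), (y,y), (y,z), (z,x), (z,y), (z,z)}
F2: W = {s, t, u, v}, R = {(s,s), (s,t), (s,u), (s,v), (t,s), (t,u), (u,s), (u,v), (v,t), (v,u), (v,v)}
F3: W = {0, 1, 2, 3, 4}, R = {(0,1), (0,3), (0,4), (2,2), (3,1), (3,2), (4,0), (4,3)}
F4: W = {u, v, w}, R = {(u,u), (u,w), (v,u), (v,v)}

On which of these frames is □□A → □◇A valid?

F1, F2

This is the axiom for a generalized confluence (Geach) condition; its first-order frame correspondent is ∀x ∀z (xRz → ∃w (xR²w ∧ zRw)).
F1: holds.
F2: holds.
F3: fails — 0R1 but no w with 0R²w and 1Rw.
F4: fails — uRw but no t with uR²t and wRt.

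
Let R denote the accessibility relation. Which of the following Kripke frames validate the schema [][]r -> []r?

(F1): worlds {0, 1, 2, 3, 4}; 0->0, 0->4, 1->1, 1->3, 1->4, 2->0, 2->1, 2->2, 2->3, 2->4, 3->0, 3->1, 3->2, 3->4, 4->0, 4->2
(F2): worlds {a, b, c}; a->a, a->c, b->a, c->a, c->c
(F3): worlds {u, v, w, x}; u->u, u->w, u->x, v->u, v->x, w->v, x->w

Frame correspondent (Sahlqvist): forall x forall y (Rxy -> exists z (Rxz & Rzy)) — i.e. density.
(F1): satisfies the condition.
(F2): satisfies the condition.
(F3): fails — Rxw but no z with Rxz and Rzw.
Valid on: (F1), (F2).

(F1), (F2)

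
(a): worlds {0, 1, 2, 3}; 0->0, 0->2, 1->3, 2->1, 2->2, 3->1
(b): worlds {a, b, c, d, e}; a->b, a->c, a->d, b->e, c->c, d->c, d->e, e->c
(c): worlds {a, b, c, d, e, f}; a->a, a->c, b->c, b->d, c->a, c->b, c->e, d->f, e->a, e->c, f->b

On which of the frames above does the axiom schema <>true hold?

This is the axiom for seriality; its first-order frame correspondent is forall x exists y Rxy.
(a): satisfies the condition.
(b): satisfies the condition.
(c): satisfies the condition.
Valid on: (a), (b), (c).

(a), (b), (c)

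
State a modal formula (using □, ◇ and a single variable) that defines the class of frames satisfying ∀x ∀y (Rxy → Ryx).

p → □◇p

The condition is symmetry. The B schema p → □◇p defines it.
Suppose p→□◇p is valid. Take Rxy and set V(p)={x}. Then p at x, so □◇p at x, so ◇p at y, so some z with Ryz has p; z=x, i.e. Ryx.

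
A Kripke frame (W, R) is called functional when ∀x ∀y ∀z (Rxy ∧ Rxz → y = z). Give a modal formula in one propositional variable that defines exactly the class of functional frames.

◇q → □q

This is partial functionality; the standard corresponding axiom is CD: ◇q → □q.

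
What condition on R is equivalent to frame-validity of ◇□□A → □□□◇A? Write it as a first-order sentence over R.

∀x ∀y ∀z ((xRy ∧ xR³z) → ∃w (yR²w ∧ zRw))

This is a Sahlqvist (Geach-type) schema ◇^1□^2A → □^3◇^1A.
Minimal-valuation argument: fix x; take any y with xR^1y and any z with xR^3z. Set V(A) to the set of worlds R-reachable from y in exactly 2 steps. Then □^2A holds at y, so the antecedent holds at x; validity forces ◇^1A at z, giving a w with zR^1w and yR^2w.
First-order correspondent: ∀x ∀y ∀z ((xRy ∧ xR³z) → ∃w (yR²w ∧ zRw)).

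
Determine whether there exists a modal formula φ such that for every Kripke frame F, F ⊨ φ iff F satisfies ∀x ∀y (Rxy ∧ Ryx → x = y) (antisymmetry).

Not modally definable

Modal frame validity is preserved under surjective bounded morphisms.
The 4-cycle (worlds s,t,u,v with s→t→u→v→s) is antisymmetric. Sending even-indexed worlds to • and odd-indexed worlds to ∘ is a surjective bounded morphism onto the two-world frame with •↔∘, which is not antisymmetric.
So no modal formula (or set of formulas) defines exactly the antisymmetric frames.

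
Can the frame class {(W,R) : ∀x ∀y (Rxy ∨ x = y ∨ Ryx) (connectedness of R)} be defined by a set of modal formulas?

No

If a class were modally definable it would be closed under disjoint unions (Goldblatt–Thomason).
Take 2 disjoint single-world reflexive frames: each is trivially connected, but their disjoint union has 2 worlds with no edge between distinct components, so it is not connected.
So the class is not modally definable.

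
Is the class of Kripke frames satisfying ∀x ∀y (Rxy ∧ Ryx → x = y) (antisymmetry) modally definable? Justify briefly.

Modal frame validity is preserved under surjective bounded morphisms.
The 8-cycle (worlds 0,1,2,3,4,5,6,7 with 0→1→2→3→4→5→6→7→0) is antisymmetric. Sending even-indexed worlds to • and odd-indexed worlds to ∘ is a surjective bounded morphism onto the two-world frame with •↔∘, which is not antisymmetric.
So the class is not modally definable.

No — not modally definable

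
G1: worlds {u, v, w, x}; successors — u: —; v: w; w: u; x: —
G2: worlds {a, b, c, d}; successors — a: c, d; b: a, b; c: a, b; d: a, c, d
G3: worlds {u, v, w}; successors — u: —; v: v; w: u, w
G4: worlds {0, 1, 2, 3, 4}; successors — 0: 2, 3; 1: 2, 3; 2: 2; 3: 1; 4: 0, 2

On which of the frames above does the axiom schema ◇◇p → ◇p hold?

G3

This is the axiom for a generalized confluence (Geach) condition; its first-order frame correspondent is ∀x ∀y (xR²y → ∃w (y = w ∧ xRw)).
G1: fails — vR²u but no t with u=t and vRt.
G2: fails — aR²a but no w with a=w and aRw.
G3: ✓.
G4: fails — 0R²1 but no w with 1=w and 0Rw.
Valid on: G3.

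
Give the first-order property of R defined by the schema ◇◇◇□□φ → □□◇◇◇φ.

This is a Sahlqvist (Geach-type) schema ◇^3□^2φ → □^2◇^3φ.
Minimal-valuation argument: fix x; take any y with xR^3y and any z with xR^2z. Set V(φ) to the set of worlds R-reachable from y in exactly 2 steps. Then □^2φ holds at y, so the antecedent holds at x; validity forces ◇^3φ at z, giving a w with zR^3w and yR^2w.
First-order correspondent: ∀x ∀y ∀z ((xR³y ∧ xR²z) → ∃w (yR²w ∧ zR³w)).

∀x ∀y ∀z ((xR³y ∧ xR²z) → ∃w (yR²w ∧ zR³w))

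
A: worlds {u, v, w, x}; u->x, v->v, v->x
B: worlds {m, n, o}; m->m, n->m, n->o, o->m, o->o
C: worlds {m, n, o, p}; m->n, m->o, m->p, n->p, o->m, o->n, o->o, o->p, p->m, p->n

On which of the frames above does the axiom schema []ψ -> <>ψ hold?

B, C

This is the axiom for seriality; its first-order frame correspondent is forall x exists y Rxy.
A: fails — world w has no successor.
B: condition met.
C: condition met.
Valid on: B, C.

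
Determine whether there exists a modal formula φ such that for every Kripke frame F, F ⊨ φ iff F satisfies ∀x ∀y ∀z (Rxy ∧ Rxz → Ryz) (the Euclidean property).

Yes, by ◇p → □◇p

This is a Sahlqvist condition; the 5 axiom ◇p → □◇p defines it.
Suppose ◇p→□◇p is valid. Take Rxy, Rxz and set V(p)={y}. Then ◇p at x, so □◇p at x, so ◇p at z, so some w with Rzw has p; w=y, i.e. Rzy. By symmetry of the argument, Ryz.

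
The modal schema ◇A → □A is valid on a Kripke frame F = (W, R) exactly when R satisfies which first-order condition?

Partial functionality

This is the CD axiom.
Its frame correspondent is partial functionality — ∀x ∀y ∀z (Rxy ∧ Rxz → y = z).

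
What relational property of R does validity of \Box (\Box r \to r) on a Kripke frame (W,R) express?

shift-reflexivity

Suppose □(□r→r) is valid. Take Rxy and set V(r)={w : Ryw}. Then at y, □r holds; since □(□r→r) at x, □r→r at y, so r at y, i.e. Ryy.
Conversely, on a frame with shift-reflexivity the schema holds at every world under every valuation.
So the correspondent is shift-reflexivity.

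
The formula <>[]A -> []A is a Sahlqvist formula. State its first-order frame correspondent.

the Euclidean property

Replacing A by ¬A and contraposing gives the equivalent schema ◇A → □◇A.
Suppose ◇A→□◇A is valid. Take Rxy, Rxz and set V(A)={y}. Then ◇A at x, so □◇A at x, so ◇A at z, so some w with Rzw has A; w=y, i.e. Rzy. By symmetry of the argument, Ryz.
Conversely, any frame satisfying forall x forall y forall z (Rxy & Rxz -> Ryz) validates the schema.
So the correspondent is the Euclidean property.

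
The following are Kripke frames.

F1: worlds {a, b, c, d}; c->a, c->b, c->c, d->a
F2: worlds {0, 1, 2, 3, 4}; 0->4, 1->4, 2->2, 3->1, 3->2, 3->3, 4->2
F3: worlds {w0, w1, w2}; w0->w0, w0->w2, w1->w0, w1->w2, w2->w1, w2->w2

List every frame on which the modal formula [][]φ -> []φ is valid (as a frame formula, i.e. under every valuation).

Frame correspondent (Sahlqvist): forall x forall y (Rxy -> exists z (Rxz & Rzy)) — i.e. density.
F1: fails — Rda but no z with Rdz and Rza.
F2: fails — R04 but no z with R0z and Rz4.
F3: condition met.
Valid on: F3.

F3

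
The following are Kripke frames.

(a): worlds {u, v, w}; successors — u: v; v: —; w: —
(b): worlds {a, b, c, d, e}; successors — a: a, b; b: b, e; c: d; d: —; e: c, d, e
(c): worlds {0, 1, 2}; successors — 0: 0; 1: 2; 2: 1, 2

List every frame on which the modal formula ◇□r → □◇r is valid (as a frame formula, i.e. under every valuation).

This is the axiom for convergence; its first-order frame correspondent is ∀x ∀y ∀z (Rxy ∧ Rxz → ∃w (Ryw ∧ Rzw)).
(a): fails — Ruv and Ruv but v and v have no common successor.
(b): fails — Rcd and Rcd but d and d have no common successor.
(c): condition met.

(c)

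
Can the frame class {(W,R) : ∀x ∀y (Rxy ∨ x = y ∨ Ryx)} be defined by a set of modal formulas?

Not modally definable

Modal frame validity is preserved under disjoint unions.
Take 4 disjoint single-world reflexive frames: each is trivially connected, but their disjoint union has 4 worlds with no edge between distinct components, so it is not connected.
So no modal formula (or set of formulas) defines exactly the connected frames.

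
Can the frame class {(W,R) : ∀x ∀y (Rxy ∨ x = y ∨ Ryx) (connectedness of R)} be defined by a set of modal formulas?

Not definable by any modal formula

Any modally definable frame class is closed under disjoint unions.
Take 4 disjoint single-world reflexive frames: each is trivially connected, but their disjoint union has 4 worlds with no edge between distinct components, so it is not connected.
So the class is not modally definable.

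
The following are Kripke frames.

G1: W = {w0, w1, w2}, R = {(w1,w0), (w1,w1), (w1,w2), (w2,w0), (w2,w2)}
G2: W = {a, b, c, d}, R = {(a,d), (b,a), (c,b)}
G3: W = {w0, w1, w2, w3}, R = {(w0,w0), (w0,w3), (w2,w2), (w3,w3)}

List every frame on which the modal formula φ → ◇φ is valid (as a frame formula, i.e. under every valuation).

none

The schema corresponds to reflexivity: ∀x Rxx.
G1: fails — world w0 does not see itself.
G2: fails — world a does not see itself.
G3: fails — world w1 does not see itself.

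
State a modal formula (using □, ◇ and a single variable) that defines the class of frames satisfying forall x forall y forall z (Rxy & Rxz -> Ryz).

◇q → □◇q

A defining formula is ◇q → □◇q (the 5 axiom).
Suppose ◇q→□◇q is valid. Take Rxy, Rxz and set V(q)={y}. Then ◇q at x, so □◇q at x, so ◇q at z, so some w with Rzw has q; w=y, i.e. Rzy. By symmetry of the argument, Ryz.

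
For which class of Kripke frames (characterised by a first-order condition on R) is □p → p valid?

This is the T axiom.
It corresponds to reflexivity: ∀x Rxx.

Reflexivity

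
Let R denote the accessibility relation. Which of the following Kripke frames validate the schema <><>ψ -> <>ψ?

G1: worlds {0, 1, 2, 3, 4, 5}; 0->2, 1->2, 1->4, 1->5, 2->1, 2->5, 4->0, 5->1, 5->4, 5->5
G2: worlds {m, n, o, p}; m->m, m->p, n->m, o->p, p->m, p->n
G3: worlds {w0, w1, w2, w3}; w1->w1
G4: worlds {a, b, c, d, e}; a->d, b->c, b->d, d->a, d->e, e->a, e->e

The schema corresponds to transitivity: forall x forall y forall z (Rxy & Ryz -> Rxz).
G1: fails — R02 and R25 but not R05.
G2: fails — Rop and Rpm but not Rom.
G3: satisfies the condition.
G4: fails — Rea and Rad but not Red.
Valid on: G3.

G3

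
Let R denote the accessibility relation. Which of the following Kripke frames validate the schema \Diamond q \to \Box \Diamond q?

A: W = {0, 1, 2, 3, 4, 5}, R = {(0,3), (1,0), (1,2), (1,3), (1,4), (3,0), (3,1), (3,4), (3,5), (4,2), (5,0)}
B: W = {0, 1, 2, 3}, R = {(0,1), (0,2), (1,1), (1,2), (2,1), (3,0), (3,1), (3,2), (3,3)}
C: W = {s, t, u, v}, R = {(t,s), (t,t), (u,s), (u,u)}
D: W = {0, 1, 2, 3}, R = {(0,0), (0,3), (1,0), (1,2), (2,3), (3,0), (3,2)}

Frame correspondent (Sahlqvist): \forall x \forall y \forall z (Rxy \wedge Rxz \to Ryz) — i.e. the Euclidean property.
A: fails — R03 and R03 but not R33.
B: fails — R02 and R02 but not R22.
C: fails — Rts and Rtt but not Rst.
D: fails — R03 and R03 but not R33.
Valid on no frame.

none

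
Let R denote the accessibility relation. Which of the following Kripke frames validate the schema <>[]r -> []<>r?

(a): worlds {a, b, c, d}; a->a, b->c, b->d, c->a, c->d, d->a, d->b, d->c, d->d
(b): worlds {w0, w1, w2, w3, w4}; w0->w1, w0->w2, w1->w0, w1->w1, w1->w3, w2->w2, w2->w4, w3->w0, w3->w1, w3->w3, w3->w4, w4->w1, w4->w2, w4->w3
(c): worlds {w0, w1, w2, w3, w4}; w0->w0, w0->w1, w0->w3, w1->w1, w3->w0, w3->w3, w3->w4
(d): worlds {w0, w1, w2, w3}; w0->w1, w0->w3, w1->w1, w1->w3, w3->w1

Frame correspondent (Sahlqvist): forall x forall y forall z (Rxy & Rxz -> exists w (Ryw & Rzw)) — i.e. convergence.
(a): fails — Rdb and Rda but b and a have no common successor.
(b): fails — Rw0w1 and Rw0w2 but w1 and w2 have no common successor.
(c): fails — Rw0w1 and Rw0w3 but w1 and w3 have no common successor.
(d): holds.

(d)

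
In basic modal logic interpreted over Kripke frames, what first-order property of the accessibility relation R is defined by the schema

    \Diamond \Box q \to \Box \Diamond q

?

Suppose ◇□q→□◇q is valid. Take Rxy, Rxz and set V(q)={w : Ryw}. Then □q at y so ◇□q at x, so □◇q at x, so ◇q at z, giving w with Rzw and Ryw.
Conversely, on a frame with convergence the schema holds at every world under every valuation.
So the correspondent is convergence.

convergence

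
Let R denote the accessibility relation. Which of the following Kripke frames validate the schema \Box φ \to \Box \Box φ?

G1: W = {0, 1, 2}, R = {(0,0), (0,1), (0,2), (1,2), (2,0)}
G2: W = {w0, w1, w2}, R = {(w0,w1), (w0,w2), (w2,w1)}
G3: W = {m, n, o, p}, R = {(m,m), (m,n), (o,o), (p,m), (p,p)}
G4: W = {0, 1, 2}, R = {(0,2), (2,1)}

This is the axiom for transitivity; its first-order frame correspondent is \forall x \forall y \forall z (Rxy \wedge Ryz \to Rxz).
G1: fails — R12 and R20 but not R10.
G2: holds.
G3: fails — Rpm and Rmn but not Rpn.
G4: fails — R02 and R21 but not R01.

G2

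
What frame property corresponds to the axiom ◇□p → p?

Symmetry

Equivalently (dual form): p → □◇p.
Suppose p→□◇p is valid. Take Rxy and set V(p)={x}. Then p at x, so □◇p at x, so ◇p at y, so some z with Ryz has p; z=x, i.e. Ryx.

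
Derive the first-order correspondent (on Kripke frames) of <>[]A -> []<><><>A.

forall x forall y forall z ((xRy & xRz) -> exists w (yRw & z R^3 w))

This is a Sahlqvist (Geach-type) schema ◇^1□^1A → □^1◇^3A.
First-order correspondent: forall x forall y forall z ((xRy & xRz) -> exists w (yRw & z R^3 w)).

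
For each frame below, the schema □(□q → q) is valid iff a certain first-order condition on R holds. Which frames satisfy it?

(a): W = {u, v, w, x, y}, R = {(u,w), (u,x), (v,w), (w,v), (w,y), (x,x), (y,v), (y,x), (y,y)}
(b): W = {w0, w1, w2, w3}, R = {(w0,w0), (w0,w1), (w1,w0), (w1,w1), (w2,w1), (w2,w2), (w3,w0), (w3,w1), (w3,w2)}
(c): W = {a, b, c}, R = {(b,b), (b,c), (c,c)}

This is the axiom for shift-reflexivity; its first-order frame correspondent is ∀x ∀y (Rxy → Ryy).
(a): fails — Ruw but not Rww.
(b): holds.
(c): holds.

(b), (c)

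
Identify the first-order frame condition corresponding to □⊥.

emptiness of R

□⊥ is valid iff no world has any successor (otherwise □⊥ fails at any world with one).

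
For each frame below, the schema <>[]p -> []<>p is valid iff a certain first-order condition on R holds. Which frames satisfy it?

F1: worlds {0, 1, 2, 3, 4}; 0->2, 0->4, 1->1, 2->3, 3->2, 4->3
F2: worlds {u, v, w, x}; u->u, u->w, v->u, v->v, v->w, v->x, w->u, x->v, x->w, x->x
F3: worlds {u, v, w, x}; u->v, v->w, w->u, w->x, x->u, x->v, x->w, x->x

F1

This is the axiom for convergence; its first-order frame correspondent is forall x forall y forall z (Rxy & Rxz -> exists w (Ryw & Rzw)).
F1: condition met.
F2: fails — Rvw and Rvx but w and x have no common successor.
F3: fails — Rxw and Rxu but w and u have no common successor.
Valid on: F1.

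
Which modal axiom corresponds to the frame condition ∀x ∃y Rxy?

□r → ◇r

This is seriality; the standard corresponding axiom is D: □r → ◇r.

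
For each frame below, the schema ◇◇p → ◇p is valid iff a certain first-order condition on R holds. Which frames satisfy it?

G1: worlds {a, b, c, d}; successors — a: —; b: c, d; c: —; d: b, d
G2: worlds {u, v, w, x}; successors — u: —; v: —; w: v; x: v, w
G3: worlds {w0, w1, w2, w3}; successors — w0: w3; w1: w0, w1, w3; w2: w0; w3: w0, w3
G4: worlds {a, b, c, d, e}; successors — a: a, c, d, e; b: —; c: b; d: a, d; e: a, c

This is the axiom for transitivity; its first-order frame correspondent is ∀x ∀y ∀z (Rxy ∧ Ryz → Rxz).
G1: fails — Rdb and Rbc but not Rdc.
G2: satisfies the condition.
G3: fails — Rw2w0 and Rw0w3 but not Rw2w3.
G4: fails — Rea and Rae but not Ree.
Valid on: G2.

G2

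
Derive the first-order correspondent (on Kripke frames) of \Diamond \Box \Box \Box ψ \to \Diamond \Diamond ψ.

This is a Sahlqvist (Geach-type) schema ◇^1□^3ψ → □^0◇^2ψ.
Minimal-valuation argument: fix x; take any y with xR^1y and any z with xR^0z. Set V(ψ) to the set of worlds R-reachable from y in exactly 3 steps. Then □^3ψ holds at y, so the antecedent holds at x; validity forces ◇^2ψ at z, giving a w with zR^2w and yR^3w.
First-order correspondent: \forall x \forall y (xRy \to \exists w (y R^3 w \wedge x R^2 w)).

\forall x \forall y (xRy \to \exists w (y R^3 w \wedge x R^2 w))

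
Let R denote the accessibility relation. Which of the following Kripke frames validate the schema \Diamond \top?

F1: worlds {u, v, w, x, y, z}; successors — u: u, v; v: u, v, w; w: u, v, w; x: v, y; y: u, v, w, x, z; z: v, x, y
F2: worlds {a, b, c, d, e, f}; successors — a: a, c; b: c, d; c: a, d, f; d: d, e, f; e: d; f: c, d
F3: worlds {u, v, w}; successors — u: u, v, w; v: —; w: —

The schema corresponds to seriality: \forall x \exists y Rxy.
F1: holds.
F2: holds.
F3: fails — world v has no successor.

F1, F2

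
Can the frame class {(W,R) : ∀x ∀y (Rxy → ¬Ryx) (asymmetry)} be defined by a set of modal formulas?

If a class were modally definable it would be closed under surjective bounded morphisms (Goldblatt–Thomason).
The 5-cycle (worlds a,b,c,d,e with a→b→c→d→e→a) is asymmetric. Mapping every world to a single reflexive point • is a surjective bounded morphism, and the reflexive point is not asymmetric (R•• but asymmetry requires ¬R••).
So the class is not modally definable.

No — not modally definable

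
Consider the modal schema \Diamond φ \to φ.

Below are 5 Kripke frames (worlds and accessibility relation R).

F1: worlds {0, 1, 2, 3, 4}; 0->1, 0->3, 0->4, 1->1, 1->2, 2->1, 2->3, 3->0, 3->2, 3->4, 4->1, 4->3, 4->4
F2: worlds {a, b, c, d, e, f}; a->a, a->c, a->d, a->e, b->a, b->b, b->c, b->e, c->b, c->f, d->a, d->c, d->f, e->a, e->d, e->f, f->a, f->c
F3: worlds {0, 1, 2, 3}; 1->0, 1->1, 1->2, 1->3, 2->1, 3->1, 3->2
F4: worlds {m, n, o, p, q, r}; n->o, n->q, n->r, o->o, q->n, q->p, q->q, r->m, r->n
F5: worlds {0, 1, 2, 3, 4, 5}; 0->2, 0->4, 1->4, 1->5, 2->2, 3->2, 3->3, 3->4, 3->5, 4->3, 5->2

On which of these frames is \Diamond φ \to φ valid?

Frame correspondent (Sahlqvist): \forall x \forall y (xRy \to \exists w (y = w \wedge x = w)) — i.e. a generalized confluence (Geach) condition.
F1: fails — 0R1 but 1 ≠ 0.
F2: fails — aRc but c ≠ a.
F3: fails — 1R0 but 0 ≠ 1.
F4: fails — nRo but o ≠ n.
F5: fails — 0R2 but 2 ≠ 0.
Valid on no frame.

none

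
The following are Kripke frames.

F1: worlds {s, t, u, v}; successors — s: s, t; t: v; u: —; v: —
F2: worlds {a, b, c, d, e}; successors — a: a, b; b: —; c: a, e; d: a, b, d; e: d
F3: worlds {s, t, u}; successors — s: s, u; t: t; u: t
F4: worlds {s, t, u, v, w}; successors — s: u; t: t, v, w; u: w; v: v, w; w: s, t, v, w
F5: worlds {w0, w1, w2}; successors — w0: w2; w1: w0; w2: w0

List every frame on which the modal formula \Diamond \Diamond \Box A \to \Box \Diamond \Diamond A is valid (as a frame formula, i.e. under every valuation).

F5

Frame correspondent (Sahlqvist): \forall x \forall y \forall z ((x R^2 y \wedge xRz) \to \exists w (yRw \wedge z R^2 w)) — i.e. a generalized confluence (Geach) condition.
F1: fails — sR²s, sRt but no w with sRw and tR²w.
F2: fails — aR²a, aRb but no w with aRw and bR²w.
F3: fails — sR²s, sRu but no w with sRw and uR²w.
F4: fails — tR²s, tRt but no w* with sRw* and tR²w*.
F5: holds.
Valid on: F5.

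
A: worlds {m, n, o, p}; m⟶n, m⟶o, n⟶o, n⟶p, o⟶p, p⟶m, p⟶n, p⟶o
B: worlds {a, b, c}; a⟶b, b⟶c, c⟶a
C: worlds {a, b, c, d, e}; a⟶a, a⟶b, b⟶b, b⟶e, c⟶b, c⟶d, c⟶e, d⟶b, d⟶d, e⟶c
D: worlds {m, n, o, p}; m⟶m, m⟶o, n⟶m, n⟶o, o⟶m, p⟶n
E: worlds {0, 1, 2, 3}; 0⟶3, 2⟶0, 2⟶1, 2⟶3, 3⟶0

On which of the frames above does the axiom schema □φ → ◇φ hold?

A, B, C, D

Frame correspondent (Sahlqvist): ∀x ∃y Rxy — i.e. seriality.
A: satisfies the condition.
B: satisfies the condition.
C: satisfies the condition.
D: satisfies the condition.
E: fails — world 1 has no successor.
Valid on: A, B, C, D.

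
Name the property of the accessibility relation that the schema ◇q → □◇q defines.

the Euclidean property

Suppose ◇q→□◇q is valid. Take Rxy, Rxz and set V(q)={y}. Then ◇q at x, so □◇q at x, so ◇q at z, so some w with Rzw has q; w=y, i.e. Rzy. By symmetry of the argument, Ryz.
Conversely, any frame satisfying ∀x ∀y ∀z (Rxy ∧ Rxz → Ryz) validates the schema.
So the correspondent is the Euclidean property.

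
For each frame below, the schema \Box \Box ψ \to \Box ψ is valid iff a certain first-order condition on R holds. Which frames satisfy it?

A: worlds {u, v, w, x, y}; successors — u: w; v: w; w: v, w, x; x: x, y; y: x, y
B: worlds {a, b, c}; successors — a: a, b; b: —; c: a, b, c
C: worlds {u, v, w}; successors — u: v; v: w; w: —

Frame correspondent (Sahlqvist): \forall x \forall y (Rxy \to \exists z (Rxz \wedge Rzy)) — i.e. density.
A: condition met.
B: condition met.
C: fails — Ruv but no z with Ruz and Rzv.
Valid on: A, B.

A, B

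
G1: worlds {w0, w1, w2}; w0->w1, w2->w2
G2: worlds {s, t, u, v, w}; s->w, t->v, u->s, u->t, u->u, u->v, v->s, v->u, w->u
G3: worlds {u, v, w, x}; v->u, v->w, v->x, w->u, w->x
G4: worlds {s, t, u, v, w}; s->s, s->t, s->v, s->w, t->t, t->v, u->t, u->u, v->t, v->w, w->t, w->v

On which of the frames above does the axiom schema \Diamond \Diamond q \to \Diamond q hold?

G1, G3

The schema corresponds to transitivity: \forall x \forall y \forall z (Rxy \wedge Ryz \to Rxz).
G1: satisfies the condition.
G2: fails — Rtv and Rvu but not Rtu.
G3: satisfies the condition.
G4: fails — Rtv and Rvw but not Rtw.
Valid on: G1, G3.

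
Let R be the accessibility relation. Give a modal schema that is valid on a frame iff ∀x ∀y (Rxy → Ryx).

This is symmetry; the standard corresponding axiom is B: r → □◇r.
Suppose r→□◇r is valid. Take Rxy and set V(r)={x}. Then r at x, so □◇r at x, so ◇r at y, so some z with Ryz has r; z=x, i.e. Ryx.

r → □◇r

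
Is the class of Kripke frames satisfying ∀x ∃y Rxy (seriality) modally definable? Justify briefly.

The condition is seriality. A defining modal formula is □q → ◇q.

Yes, by □q → ◇q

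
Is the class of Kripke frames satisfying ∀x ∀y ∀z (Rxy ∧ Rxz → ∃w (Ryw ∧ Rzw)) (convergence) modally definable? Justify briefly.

Definable; ◇□p → □◇p defines it

This is a Sahlqvist condition; the .2 axiom ◇□p → □◇p defines it.
Suppose ◇□p→□◇p is valid. Take Rxy, Rxz and set V(p)={w : Ryw}. Then □p at y so ◇□p at x, so □◇p at x, so ◇p at z, giving w with Rzw and Ryw.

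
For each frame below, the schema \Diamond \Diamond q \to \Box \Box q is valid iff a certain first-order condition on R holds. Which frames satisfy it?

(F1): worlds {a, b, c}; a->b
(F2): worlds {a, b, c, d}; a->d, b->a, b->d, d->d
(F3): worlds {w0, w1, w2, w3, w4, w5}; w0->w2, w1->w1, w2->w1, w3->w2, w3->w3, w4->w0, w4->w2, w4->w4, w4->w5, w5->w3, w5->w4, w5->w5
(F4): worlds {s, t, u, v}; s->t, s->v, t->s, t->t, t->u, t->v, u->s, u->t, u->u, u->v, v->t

Frame correspondent (Sahlqvist): \forall x \forall y \forall z ((x R^2 y \wedge x R^2 z) \to \exists w (y = w \wedge z = w)) — i.e. a generalized confluence (Geach) condition.
(F1): condition met.
(F2): condition met.
(F3): fails — w3R²w1, w3R²w2 but w1 ≠ w2.
(F4): fails — sR²s, sR²t but s ≠ t.
Valid on: (F1), (F2).

(F1), (F2)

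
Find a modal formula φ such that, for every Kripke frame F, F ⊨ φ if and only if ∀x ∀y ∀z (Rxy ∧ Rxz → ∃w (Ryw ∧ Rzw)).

◇□ψ → □◇ψ

A defining formula is ◇□ψ → □◇ψ (the .2 axiom).
Suppose ◇□ψ→□◇ψ is valid. Take Rxy, Rxz and set V(ψ)={w : Ryw}. Then □ψ at y so ◇□ψ at x, so □◇ψ at x, so ◇ψ at z, giving w with Rzw and Ryw.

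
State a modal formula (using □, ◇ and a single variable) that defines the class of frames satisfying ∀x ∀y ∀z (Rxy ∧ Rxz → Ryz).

◇ψ → □◇ψ

The condition is the Euclidean property. The 5 schema ◇ψ → □◇ψ defines it.
Suppose ◇ψ→□◇ψ is valid. Take Rxy, Rxz and set V(ψ)={y}. Then ◇ψ at x, so □◇ψ at x, so ◇ψ at z, so some w with Rzw has ψ; w=y, i.e. Rzy. By symmetry of the argument, Ryz.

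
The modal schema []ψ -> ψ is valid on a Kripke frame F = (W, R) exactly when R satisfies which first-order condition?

Suppose □ψ→ψ is valid. At any x set V(ψ)={w : Rxw}. Then □ψ holds at x, so ψ holds at x, i.e. Rxx.

reflexivity: forall x Rxx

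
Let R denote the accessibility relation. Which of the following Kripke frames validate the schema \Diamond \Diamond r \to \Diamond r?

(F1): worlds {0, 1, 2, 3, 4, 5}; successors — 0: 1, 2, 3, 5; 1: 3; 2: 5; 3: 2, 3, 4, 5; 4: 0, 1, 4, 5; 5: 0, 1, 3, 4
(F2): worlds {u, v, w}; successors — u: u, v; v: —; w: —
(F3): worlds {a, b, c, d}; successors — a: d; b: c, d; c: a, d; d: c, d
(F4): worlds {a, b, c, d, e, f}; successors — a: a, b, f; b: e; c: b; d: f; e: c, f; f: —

The schema corresponds to transitivity: \forall x \forall y \forall z (Rxy \wedge Ryz \to Rxz).
(F1): fails — R34 and R40 but not R30.
(F2): satisfies the condition.
(F3): fails — Rbc and Rca but not Rba.
(F4): fails — Rab and Rbe but not Rae.
Valid on: (F2).

(F2)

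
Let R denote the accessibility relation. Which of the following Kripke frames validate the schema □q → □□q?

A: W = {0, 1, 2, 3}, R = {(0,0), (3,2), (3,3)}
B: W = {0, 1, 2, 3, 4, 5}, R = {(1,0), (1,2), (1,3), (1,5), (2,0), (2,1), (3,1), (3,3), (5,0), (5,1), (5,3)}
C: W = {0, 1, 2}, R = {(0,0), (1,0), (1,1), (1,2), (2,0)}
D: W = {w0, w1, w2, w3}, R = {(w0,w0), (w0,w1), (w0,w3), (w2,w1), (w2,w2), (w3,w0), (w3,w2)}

This is the axiom for transitivity; its first-order frame correspondent is ∀x ∀y ∀z (Rxy ∧ Ryz → Rxz).
A: satisfies the condition.
B: fails — R31 and R10 but not R30.
C: satisfies the condition.
D: fails — Rw3w2 and Rw2w1 but not Rw3w1.

A, C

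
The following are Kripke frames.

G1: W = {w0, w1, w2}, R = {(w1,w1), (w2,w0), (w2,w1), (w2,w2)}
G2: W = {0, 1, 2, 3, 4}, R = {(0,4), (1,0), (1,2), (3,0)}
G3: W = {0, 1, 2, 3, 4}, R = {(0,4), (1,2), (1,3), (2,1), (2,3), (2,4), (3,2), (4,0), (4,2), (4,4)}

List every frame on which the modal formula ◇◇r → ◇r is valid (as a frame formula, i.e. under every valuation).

G1

This is the axiom for transitivity; its first-order frame correspondent is ∀x ∀y ∀z (Rxy ∧ Ryz → Rxz).
G1: holds.
G2: fails — R10 and R04 but not R14.
G3: fails — R32 and R23 but not R33.
Valid on: G1.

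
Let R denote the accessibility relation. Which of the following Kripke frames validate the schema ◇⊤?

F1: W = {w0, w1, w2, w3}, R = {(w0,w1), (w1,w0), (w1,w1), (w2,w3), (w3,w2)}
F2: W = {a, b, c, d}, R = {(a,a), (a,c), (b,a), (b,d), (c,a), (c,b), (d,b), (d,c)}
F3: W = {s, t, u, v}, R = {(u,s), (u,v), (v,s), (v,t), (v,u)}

F1, F2

The schema corresponds to seriality: ∀x ∃y Rxy.
F1: satisfies the condition.
F2: satisfies the condition.
F3: fails — world s has no successor.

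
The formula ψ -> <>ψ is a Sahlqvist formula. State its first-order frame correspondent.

reflexivity

Replacing ψ by ¬ψ and contraposing gives the equivalent schema □ψ → ψ.
Suppose □ψ→ψ is valid. At any x set V(ψ)={w : Rxw}. Then □ψ holds at x, so ψ holds at x, i.e. Rxx.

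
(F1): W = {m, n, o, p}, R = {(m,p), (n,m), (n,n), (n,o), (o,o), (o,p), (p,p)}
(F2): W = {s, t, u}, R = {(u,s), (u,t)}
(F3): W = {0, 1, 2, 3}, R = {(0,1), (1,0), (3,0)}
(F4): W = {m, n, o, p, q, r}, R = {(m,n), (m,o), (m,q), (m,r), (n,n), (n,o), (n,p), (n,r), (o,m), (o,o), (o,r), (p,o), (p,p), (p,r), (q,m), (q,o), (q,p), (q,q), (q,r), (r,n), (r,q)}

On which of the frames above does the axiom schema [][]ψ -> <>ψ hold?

(F1), (F4)

This is the axiom for a generalized confluence (Geach) condition; its first-order frame correspondent is forall x exists w (x R^2 w & xRw).
(F1): ✓.
(F2): fails — at s but no w with sR²w and sRw.
(F3): fails — at 0 but no w with 0R²w and 0Rw.
(F4): ✓.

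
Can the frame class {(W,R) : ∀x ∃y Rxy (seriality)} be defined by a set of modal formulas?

This is a Sahlqvist condition; the D axiom □r → ◇r defines it.
Suppose □r→◇r is valid. At any x set V(r)=W. Then □r at x, so ◇r at x, so x has a successor.

Yes — defined by □r → ◇r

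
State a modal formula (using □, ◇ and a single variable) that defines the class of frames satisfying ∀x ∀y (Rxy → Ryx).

The condition is symmetry. The B schema r → □◇r defines it.
Suppose r→□◇r is valid. Take Rxy and set V(r)={x}. Then r at x, so □◇r at x, so ◇r at y, so some z with Ryz has r; z=x, i.e. Ryx.

r → □◇r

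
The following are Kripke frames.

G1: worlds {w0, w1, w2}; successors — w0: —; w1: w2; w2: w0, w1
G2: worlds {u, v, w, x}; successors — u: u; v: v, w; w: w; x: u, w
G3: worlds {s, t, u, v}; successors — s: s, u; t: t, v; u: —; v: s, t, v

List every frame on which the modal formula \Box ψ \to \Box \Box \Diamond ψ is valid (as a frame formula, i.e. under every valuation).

This is the axiom for a generalized confluence (Geach) condition; its first-order frame correspondent is \forall x \forall z (x R^2 z \to \exists w (xRw \wedge zRw)).
G1: fails — w1R²w0 but no w with w1Rw and w0Rw.
G2: holds.
G3: fails — sR²u but no w with sRw and uRw.
Valid on: G2.

G2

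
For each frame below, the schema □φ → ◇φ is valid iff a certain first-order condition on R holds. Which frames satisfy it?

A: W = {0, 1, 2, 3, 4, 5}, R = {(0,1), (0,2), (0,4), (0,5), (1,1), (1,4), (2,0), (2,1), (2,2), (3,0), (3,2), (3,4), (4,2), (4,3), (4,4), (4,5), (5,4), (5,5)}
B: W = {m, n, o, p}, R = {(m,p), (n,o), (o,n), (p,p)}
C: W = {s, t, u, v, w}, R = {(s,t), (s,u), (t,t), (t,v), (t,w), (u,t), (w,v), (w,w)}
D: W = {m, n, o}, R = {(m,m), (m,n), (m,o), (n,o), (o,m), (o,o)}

A, B, D

Frame correspondent (Sahlqvist): ∀x ∃y Rxy — i.e. seriality.
A: condition met.
B: condition met.
C: fails — world v has no successor.
D: condition met.
Valid on: A, B, D.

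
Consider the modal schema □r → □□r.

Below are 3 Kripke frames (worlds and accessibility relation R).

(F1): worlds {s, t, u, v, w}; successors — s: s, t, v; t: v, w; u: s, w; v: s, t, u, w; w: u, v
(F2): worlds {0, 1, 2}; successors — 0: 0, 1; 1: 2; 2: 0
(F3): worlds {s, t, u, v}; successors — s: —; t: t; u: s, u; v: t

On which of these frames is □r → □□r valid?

(F3)

This is the axiom for transitivity; its first-order frame correspondent is ∀x ∀y ∀z (Rxy ∧ Ryz → Rxz).
(F1): fails — Rtv and Rvt but not Rtt.
(F2): fails — R01 and R12 but not R02.
(F3): ✓.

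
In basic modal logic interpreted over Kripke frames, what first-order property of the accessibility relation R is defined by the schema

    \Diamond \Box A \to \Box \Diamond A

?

Suppose ◇□A→□◇A is valid. Take Rxy, Rxz and set V(A)={w : Ryw}. Then □A at y so ◇□A at x, so □◇A at x, so ◇A at z, giving w with Rzw and Ryw.
The converse is a direct semantic check.
Frame condition: \forall x \forall y \forall z (Rxy \wedge Rxz \to \exists w (Ryw \wedge Rzw)).

Convergence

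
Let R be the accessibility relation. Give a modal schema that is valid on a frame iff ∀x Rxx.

□p → p

A defining formula is □p → p (the T axiom).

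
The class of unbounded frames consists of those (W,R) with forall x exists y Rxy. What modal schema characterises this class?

□r → ◇r

The condition is seriality. The D schema □r → ◇r defines it.
Suppose □r→◇r is valid. At any x set V(r)=W. Then □r at x, so ◇r at x, so x has a successor.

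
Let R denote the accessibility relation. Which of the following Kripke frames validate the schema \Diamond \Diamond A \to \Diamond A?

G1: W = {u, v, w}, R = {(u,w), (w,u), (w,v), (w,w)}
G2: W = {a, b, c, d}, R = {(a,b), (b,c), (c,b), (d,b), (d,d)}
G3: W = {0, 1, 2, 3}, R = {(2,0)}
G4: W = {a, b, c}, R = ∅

The schema corresponds to transitivity: \forall x \forall y \forall z (Rxy \wedge Ryz \to Rxz).
G1: fails — Ruw and Rwu but not Ruu.
G2: fails — Rbc and Rcb but not Rbb.
G3: ✓.
G4: ✓.
Valid on: G3, G4.

G3, G4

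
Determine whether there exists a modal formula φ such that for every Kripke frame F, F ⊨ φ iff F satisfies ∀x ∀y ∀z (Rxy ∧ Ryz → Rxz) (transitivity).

This is a Sahlqvist condition; the 4 axiom □p → □□p defines it.
Suppose □p→□□p is valid. Take Rxy, Ryz and set V(p)={w : Rxw}. Then □p at x, so □□p at x, so □p at y, so p at z, i.e. Rxz.

Yes — defined by □p → □□p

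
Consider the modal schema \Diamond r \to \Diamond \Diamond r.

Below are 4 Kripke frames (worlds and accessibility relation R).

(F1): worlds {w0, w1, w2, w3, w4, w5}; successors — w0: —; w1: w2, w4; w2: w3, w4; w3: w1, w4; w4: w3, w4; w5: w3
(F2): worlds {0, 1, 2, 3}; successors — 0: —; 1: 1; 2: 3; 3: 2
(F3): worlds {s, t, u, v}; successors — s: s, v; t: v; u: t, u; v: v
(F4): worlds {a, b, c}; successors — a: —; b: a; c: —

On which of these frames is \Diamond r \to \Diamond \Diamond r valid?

This is the axiom for a generalized confluence (Geach) condition; its first-order frame correspondent is \forall x \forall y (xRy \to \exists w (y = w \wedge x R^2 w)).
(F1): fails — w1Rw2 but no w with w2=w and w1R²w.
(F2): fails — 2R3 but no w with 3=w and 2R²w.
(F3): satisfies the condition.
(F4): fails — bRa but no w with a=w and bR²w.
Valid on: (F3).

(F3)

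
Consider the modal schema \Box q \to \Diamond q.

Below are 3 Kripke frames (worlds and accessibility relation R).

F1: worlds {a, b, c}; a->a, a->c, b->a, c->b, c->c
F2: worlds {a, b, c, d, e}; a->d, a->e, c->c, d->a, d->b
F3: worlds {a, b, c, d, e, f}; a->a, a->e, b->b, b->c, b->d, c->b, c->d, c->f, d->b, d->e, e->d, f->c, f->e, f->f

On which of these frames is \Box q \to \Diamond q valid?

This is the axiom for seriality; its first-order frame correspondent is \forall x \exists y Rxy.
F1: condition met.
F2: fails — world b has no successor.
F3: condition met.

F1, F3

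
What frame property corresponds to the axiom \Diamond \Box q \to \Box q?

The Euclidean property

Replacing q by ¬q and contraposing gives the equivalent schema ◇q → □◇q.
Suppose ◇q→□◇q is valid. Take Rxy, Rxz and set V(q)={y}. Then ◇q at x, so □◇q at x, so ◇q at z, so some w with Rzw has q; w=y, i.e. Rzy. By symmetry of the argument, Ryz.
Conversely, on a frame with the Euclidean property the schema holds at every world under every valuation.
Frame condition: \forall x \forall y \forall z (Rxy \wedge Rxz \to Ryz).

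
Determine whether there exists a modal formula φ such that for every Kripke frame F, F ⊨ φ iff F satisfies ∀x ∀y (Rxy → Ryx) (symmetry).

Definable; p → □◇p defines it

Yes: it is symmetry, defined by the B schema p → □◇p.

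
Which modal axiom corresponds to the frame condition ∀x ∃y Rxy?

A defining formula is □s → ◇s (the D axiom).
Suppose □s→◇s is valid. At any x set V(s)=W. Then □s at x, so ◇s at x, so x has a successor.

□s → ◇s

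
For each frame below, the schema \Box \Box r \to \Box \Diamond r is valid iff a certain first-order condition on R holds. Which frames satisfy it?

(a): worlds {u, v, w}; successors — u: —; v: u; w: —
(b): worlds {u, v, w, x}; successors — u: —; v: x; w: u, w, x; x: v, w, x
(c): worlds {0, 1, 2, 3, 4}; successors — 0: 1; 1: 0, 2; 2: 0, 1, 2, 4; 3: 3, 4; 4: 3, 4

(c)

Frame correspondent (Sahlqvist): \forall x \forall z (xRz \to \exists w (x R^2 w \wedge zRw)) — i.e. a generalized confluence (Geach) condition.
(a): fails — vRu but no t with vR²t and uRt.
(b): fails — wRu but no t with wR²t and uRt.
(c): holds.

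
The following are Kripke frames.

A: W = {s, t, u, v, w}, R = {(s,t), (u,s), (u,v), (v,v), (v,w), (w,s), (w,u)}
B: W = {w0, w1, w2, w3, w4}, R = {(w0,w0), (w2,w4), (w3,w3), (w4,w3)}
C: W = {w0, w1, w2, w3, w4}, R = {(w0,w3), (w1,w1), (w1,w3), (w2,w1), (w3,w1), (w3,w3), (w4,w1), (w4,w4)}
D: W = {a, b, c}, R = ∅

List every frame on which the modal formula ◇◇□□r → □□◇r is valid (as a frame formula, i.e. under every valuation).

B, C, D

The schema corresponds to a generalized confluence (Geach) condition: ∀x ∀y ∀z ((xR²y ∧ xR²z) → ∃w (yR²w ∧ zRw)).
A: fails — uR²t, uR²t but no w* with tR²w* and tRw*.
B: satisfies the condition.
C: satisfies the condition.
D: satisfies the condition.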